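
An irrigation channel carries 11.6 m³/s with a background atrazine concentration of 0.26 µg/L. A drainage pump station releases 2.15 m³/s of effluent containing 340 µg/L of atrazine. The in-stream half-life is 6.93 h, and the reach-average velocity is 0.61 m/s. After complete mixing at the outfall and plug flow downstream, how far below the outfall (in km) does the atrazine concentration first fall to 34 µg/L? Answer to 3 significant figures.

Conservation of mass: C = (11.60·0.2600 + 2.150·340.0) / 13.75 = 734.0/13.75 = 53.38 µg/L.
Half-life 6.93 h → k = ln 2 / 6.93 = 0.1000 h⁻¹ = 2.401 d⁻¹.
Set 53.38·exp(−k·t) = 34 → t = ln(53.38/34)/k = 16240 s = 4.510 h.
Distance = v·t = 0.61·16240 = 9905 m = 9.905 km.

9.90 km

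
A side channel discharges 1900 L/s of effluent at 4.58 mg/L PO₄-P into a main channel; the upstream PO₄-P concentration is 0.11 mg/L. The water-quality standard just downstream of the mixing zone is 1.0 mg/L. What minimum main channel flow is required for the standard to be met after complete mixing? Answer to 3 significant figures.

7640 L/s

Set C_mix = 1.0: (Q·0.1100 + 1900·4.580) / (Q + 1900) = 1.0
→ Q = 1900·(4.580 − 1.0)/(1.0 − 0.1100) = 7643 L/s.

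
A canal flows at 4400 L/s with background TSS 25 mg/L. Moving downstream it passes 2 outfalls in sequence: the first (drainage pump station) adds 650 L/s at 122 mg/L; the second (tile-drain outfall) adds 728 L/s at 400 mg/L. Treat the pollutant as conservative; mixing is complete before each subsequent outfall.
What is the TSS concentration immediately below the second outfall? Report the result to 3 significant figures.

83.2 mg/L

Outfall 1: combined Q = 5050 L/s; C = (4400·25.00 + 650.0·122.0)/5050 = 37.49 mg/L.
Outfall 2: combined Q = 5778 L/s; C = (5050·37.49 + 728.0·400.0)/5778 = 83.16 mg/L.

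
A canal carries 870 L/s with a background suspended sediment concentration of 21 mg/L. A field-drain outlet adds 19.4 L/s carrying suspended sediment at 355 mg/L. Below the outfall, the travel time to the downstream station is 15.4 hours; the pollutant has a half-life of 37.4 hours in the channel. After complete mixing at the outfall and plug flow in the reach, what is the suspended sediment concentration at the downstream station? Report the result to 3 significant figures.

21.3 mg/L

Mass balance: C = (870.0·21.00 + 19.40·355.0) / 889.4 = 25160/889.4 = 28.29 mg/L.
Half-life 37.4 h → k = ln 2 / 37.4 = 0.01853 h⁻¹ = 0.4448 d⁻¹.
Decay over the reach: 28.29·exp(−kt) = 28.29·0.7517 = 21.26 mg/L.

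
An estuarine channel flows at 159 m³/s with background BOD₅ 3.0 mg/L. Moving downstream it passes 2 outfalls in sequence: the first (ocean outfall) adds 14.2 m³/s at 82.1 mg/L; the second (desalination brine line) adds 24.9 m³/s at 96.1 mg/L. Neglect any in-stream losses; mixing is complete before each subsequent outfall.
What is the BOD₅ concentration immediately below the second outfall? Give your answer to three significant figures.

Below outfall 1: Q → 173.2 m³/s, C = (159.0·3.000 + 14.20·82.10)/173.2 = 9.485 mg/L.
Below outfall 2: Q → 198.1 m³/s, C = (173.2·9.485 + 24.90·96.10)/198.1 = 20.37 mg/L.

20.4 mg/L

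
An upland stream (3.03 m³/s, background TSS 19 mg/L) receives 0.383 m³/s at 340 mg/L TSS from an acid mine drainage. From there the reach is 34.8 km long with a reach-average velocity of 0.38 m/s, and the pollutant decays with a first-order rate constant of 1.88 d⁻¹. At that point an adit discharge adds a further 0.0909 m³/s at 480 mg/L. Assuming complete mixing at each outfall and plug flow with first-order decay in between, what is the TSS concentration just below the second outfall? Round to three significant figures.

19.8 mg/L

Flow-weighted average: C = (3.030·19.00 + 0.3830·340.0) / 3.413 = 187.8/3.413 = 55.02 mg/L; combined flow 3.413 m³/s.
Travel time t = 34.8·1000 / 0.38 = 91580 s = 25.44 h.
Decay over the reach: 55.02·exp(−kt) = 55.02·0.1363 = 7.501 mg/L.
Second outfall: C = (3.413·7.501 + 0.09090·480.0)/3.504 = 19.76 mg/L.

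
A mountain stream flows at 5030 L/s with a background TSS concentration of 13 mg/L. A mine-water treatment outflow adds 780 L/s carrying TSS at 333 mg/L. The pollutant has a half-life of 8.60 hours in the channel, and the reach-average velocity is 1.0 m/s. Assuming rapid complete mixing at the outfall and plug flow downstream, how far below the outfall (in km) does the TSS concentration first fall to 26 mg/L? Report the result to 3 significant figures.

Flow-weighted average: C = (5030·13.00 + 780.0·333.0) / 5810 = 325100/5810 = 55.96 mg/L.
Half-life 8.60 h → k = ln 2 / 8.60 = 0.08060 h⁻¹ = 1.934 d⁻¹.
Set 55.96·exp(−k·t) = 26 → t = ln(55.96/26)/k = 34240 s = 9.511 h.
Distance = v·t = 1.0·34240 = 34240 m = 34.24 km.

34.2 km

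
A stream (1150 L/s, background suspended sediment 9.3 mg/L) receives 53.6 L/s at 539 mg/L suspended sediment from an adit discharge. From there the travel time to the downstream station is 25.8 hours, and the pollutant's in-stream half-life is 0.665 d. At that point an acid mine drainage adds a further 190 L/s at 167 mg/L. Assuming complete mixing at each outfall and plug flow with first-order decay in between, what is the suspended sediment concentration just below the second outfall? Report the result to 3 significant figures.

32.0 mg/L

Flow-weighted average: C = (1150·9.300 + 53.60·539.0) / 1204 = 39590/1204 = 32.89 mg/L; combined flow 1204 L/s.
Half-life 0.665 d → k = ln 2 / 0.665 = 1.042 d⁻¹.
Decay over the reach: 32.89·exp(−kt) = 32.89·0.3261 = 10.73 mg/L.
At the second outfall, C = (1204·10.73 + 190.0·167.0) / (1204 + 190.0) = 32.03 mg/L.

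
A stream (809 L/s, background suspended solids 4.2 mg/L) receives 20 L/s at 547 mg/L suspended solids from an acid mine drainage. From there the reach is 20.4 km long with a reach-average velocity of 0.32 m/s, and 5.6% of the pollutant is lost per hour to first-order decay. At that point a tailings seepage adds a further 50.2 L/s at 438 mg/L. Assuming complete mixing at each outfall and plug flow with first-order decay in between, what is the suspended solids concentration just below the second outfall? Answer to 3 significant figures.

30.9 mg/L

Mixed concentration C = ΣQC/ΣQ = (809.0·4.200 + 20.00·547.0) / 829.0 = 14340/829.0 = 17.30 mg/L; combined flow 829.0 L/s.
Travel time t = 20.4·1000 / 0.32 = 63750 s = 17.71 h.
5.6%/h lost → k = −ln(1 − 0.056) = 0.05763 h⁻¹.
After decay, C = 17.30 × e^(−kt) = 17.30 × 0.3604 = 6.233 mg/L.
At the second outfall, C = (829.0·6.233 + 50.20·438.0) / (829.0 + 50.20) = 30.89 mg/L.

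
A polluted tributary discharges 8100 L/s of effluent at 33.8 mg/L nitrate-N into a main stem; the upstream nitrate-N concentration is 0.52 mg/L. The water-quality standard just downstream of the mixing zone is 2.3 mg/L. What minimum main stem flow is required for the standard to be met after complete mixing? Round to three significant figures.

Set C_mix = 2.3: (Q·0.5200 + 8100·33.80) / (Q + 8100) = 2.3
→ Q = 8100·(33.80 − 2.3)/(2.3 − 0.5200) = 143300 L/s.

143000 L/s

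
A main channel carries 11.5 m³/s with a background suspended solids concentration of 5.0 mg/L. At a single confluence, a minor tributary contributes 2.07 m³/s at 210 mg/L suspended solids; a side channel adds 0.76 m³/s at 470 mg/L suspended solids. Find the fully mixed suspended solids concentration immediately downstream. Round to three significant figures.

Mass balance: C = (11.50·5.000 + 2.070·210.0 + 0.7600·470.0) / 14.33 = 849.4/14.33 = 59.27 mg/L.

59.3 mg/L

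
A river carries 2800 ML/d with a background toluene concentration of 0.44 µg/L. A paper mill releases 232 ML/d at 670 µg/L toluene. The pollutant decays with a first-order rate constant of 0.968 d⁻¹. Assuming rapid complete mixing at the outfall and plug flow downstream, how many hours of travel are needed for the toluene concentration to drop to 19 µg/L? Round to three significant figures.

24.8 h

Mass balance: C = (2800·0.4400 + 232.0·670.0) / 3032 = 156700/3032 = 51.67 µg/L.
51.67·exp(−k·t) = 19 → t = ln(51.67/19)/k = 89300 s = 24.81 h.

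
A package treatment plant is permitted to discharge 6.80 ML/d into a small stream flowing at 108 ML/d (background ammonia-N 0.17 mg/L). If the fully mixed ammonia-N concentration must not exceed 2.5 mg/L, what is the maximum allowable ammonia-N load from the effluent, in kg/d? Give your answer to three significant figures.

Mass balance at the limit: 108.0·0.1700 + 6.800·Cₑ = 114.8·2.5 → Cₑ = 39.51 mg/L.
6.800 ML/d = 0.07870 m³/s. Load = 0.07870 m³/s × 39.51 g/m³ × 86 400 s/d = 268.6 kg/d.

269 kg/d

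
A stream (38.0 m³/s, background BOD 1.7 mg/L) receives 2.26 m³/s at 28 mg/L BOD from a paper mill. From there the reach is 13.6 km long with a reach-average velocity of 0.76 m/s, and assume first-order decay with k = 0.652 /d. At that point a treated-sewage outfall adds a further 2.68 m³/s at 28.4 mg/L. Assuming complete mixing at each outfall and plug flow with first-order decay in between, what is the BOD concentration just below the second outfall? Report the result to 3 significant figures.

4.37 mg/L

Conservation of mass: C = (38.00·1.700 + 2.260·28.00) / 40.26 = 127.9/40.26 = 3.176 mg/L; combined flow 40.26 m³/s.
Travel time t = 13.6·1000 / 0.76 = 17890 s = 4.971 h.
Decay over the reach: 3.176·exp(−kt) = 3.176·0.8737 = 2.775 mg/L.
At the second outfall, C = (40.26·2.775 + 2.680·28.40) / (40.26 + 2.680) = 4.374 mg/L.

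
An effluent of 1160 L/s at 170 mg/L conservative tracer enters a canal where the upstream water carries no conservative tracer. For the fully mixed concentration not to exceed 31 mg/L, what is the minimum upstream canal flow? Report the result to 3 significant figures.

5200 L/s

Set C_mix = 31: (Q·0 + 1160·170.0) / (Q + 1160) = 31
→ Q = 1160·(170.0 − 31)/(31 − 0) = 5201 L/s.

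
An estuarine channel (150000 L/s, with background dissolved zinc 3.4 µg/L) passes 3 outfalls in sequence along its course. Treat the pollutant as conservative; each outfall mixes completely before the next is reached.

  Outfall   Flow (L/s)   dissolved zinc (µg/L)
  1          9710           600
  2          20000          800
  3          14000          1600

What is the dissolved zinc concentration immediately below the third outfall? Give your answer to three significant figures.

Below outfall 1: Q → 159700 L/s, C = (150000·3.400 + 9710·600.0)/159700 = 39.67 µg/L.
Below outfall 2: Q → 179700 L/s, C = (159700·39.67 + 20000·800.0)/179700 = 124.3 µg/L.
Below outfall 3: Q → 193700 L/s, C = (179700·124.3 + 14000·1600)/193700 = 230.9 µg/L.

231 µg/L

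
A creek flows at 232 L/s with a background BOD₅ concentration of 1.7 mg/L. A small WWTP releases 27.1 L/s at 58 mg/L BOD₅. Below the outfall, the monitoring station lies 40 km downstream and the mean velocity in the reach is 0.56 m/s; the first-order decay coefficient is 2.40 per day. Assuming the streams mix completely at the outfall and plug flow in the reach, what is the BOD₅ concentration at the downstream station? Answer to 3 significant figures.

1.04 mg/L

Mixed concentration C = ΣQC/ΣQ = (232.0·1.700 + 27.10·58.00) / 259.1 = 1966/259.1 = 7.589 mg/L.
Travel time t = 40·1000 / 0.56 = 71430 s = 19.84 h.
Applying C = C₀e^(−kt): 7.589 × 0.1375 = 1.043 mg/L.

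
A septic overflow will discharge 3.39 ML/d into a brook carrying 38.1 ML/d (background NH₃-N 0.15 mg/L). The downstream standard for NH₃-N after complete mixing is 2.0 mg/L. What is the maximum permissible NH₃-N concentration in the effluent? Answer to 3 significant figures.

22.8 mg/L

At the limit, (Qr·Cr + Qe·Cₑ)/(Qr + Qe) = 2.0:
Cₑ = (41.49·2.0 − 38.10·0.1500) / 3.390 = 22.79 mg/L.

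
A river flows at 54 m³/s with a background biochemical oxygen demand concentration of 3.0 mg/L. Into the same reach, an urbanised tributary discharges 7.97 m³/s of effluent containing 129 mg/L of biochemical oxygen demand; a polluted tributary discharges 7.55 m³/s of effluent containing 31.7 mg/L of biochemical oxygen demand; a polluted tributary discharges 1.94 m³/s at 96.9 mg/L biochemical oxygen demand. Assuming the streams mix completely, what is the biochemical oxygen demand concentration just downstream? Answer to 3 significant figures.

Mass balance: C = (54.00·3.000 + 7.970·129.0 + 7.550·31.70 + 1.940·96.90) / 71.46 = 1617/71.46 = 22.63 mg/L.

22.6 mg/L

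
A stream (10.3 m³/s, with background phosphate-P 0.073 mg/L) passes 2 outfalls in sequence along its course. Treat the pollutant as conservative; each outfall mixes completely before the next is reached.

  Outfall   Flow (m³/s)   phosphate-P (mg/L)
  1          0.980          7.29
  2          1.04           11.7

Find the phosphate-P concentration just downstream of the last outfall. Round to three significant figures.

1.63 mg/L

Outfall 1: combined Q = 11.28 m³/s; C = (10.30·0.07300 + 0.9800·7.290)/11.28 = 0.7000 mg/L.
Outfall 2: combined Q = 12.32 m³/s; C = (11.28·0.7000 + 1.040·11.70)/12.32 = 1.629 mg/L.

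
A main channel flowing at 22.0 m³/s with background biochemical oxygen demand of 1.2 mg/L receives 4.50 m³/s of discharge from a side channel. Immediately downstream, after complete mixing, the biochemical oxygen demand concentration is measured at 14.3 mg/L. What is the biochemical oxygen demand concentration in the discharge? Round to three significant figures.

Mass balance: 22.00·1.200 + 4.500·Cₑ = 26.50·14.30
→ Cₑ = (26.50·14.30 − 22.00·1.200) / 4.500 = 78.34 mg/L.

78.3 mg/L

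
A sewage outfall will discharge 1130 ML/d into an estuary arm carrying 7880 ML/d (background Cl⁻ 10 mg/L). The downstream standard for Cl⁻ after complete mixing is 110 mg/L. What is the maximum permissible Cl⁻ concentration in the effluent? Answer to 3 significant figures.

807 mg/L

At the limit, (Qr·Cr + Qe·Cₑ)/(Qr + Qe) = 110:
Cₑ = (9010·110 − 7880·10.00) / 1130 = 807.3 mg/L.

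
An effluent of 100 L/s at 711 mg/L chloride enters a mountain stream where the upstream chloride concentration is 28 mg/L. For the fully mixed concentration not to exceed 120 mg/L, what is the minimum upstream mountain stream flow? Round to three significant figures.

Set C_mix = 120: (Q·28.00 + 100.0·711.0) / (Q + 100.0) = 120
→ Q = 100.0·(711.0 − 120)/(120 − 28.00) = 642.4 L/s.

642 L/s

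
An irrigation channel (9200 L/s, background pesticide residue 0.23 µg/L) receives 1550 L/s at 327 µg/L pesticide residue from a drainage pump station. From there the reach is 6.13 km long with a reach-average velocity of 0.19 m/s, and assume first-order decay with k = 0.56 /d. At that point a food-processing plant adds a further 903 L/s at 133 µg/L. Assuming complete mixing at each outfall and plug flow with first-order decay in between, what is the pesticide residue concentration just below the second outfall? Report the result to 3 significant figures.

Mass balance: C = (9200·0.2300 + 1550·327.0) / 10750 = 509000/10750 = 47.35 µg/L; combined flow 10750 L/s.
Travel time t = 6.13·1000 / 0.19 = 32260 s = 8.962 h.
First-order decay: C = 47.35·exp(−k·t) = 47.35·0.8113 = 38.41 µg/L.
Second outfall: C = (10750·38.41 + 903.0·133.0)/11650 = 45.74 µg/L.

45.7 µg/L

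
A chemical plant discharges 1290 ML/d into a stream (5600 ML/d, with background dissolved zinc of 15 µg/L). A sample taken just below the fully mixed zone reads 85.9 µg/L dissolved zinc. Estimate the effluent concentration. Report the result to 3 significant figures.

Mass balance: 5600·15.00 + 1290·Cₑ = 6890·85.90
→ Cₑ = (6890·85.90 − 5600·15.00) / 1290 = 393.7 µg/L.

394 µg/L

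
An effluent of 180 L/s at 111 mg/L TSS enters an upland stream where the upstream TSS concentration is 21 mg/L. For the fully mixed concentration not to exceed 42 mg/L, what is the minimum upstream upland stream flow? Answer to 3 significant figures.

591 L/s

Set C_mix = 42: (Q·21.00 + 180.0·111.0) / (Q + 180.0) = 42
→ Q = 180.0·(111.0 − 42)/(42 − 21.00) = 591.4 L/s.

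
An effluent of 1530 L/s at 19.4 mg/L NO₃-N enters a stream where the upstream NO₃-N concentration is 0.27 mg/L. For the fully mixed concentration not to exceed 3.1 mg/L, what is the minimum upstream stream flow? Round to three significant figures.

Set C_mix = 3.1: (Q·0.2700 + 1530·19.40) / (Q + 1530) = 3.1
→ Q = 1530·(19.40 − 3.1)/(3.1 − 0.2700) = 8812 L/s.

8810 L/s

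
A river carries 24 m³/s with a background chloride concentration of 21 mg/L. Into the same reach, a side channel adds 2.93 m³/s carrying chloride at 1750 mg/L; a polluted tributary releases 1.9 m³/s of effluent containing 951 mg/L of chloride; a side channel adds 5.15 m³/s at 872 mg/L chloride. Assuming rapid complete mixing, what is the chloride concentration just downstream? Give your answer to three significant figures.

Conservation of mass: C = (24.00·21.00 + 2.930·1750 + 1.900·951.0 + 5.150·872.0) / 33.98 = 11930/33.98 = 351.1 mg/L.

351 mg/L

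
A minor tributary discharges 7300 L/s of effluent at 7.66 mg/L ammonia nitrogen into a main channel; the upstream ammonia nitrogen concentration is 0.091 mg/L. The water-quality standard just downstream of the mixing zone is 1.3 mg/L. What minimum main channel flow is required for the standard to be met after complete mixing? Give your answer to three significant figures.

38400 L/s

Set C_mix = 1.3: (Q·0.09100 + 7300·7.660) / (Q + 7300) = 1.3
→ Q = 7300·(7.660 − 1.3)/(1.3 − 0.09100) = 38400 L/s.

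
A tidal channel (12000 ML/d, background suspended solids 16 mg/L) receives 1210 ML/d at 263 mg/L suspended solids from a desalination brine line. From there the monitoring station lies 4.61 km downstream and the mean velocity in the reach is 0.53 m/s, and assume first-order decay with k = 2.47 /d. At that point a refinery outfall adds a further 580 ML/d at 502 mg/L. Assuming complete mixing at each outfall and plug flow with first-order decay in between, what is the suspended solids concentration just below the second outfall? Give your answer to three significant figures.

Flow-weighted average: C = (12000·16.00 + 1210·263.0) / 13210 = 510200/13210 = 38.62 mg/L; combined flow 13210 ML/d.
Travel time t = 4.61·1000 / 0.53 = 8698 s = 2.416 h.
Applying C = C₀e^(−kt): 38.62 × 0.7798 = 30.12 mg/L.
At the second outfall, C = (13210·30.12 + 580.0·502.0) / (13210 + 580.0) = 49.97 mg/L.

50.0 mg/L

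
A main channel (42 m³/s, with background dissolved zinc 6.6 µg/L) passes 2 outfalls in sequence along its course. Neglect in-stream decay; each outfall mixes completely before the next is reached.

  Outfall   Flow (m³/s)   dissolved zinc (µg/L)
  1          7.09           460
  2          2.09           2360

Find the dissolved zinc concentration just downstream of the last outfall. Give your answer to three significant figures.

166 µg/L

Outfall 1: combined Q = 49.09 m³/s; C = (42.00·6.600 + 7.090·460.0)/49.09 = 72.08 µg/L.
Outfall 2: combined Q = 51.18 m³/s; C = (49.09·72.08 + 2.090·2360)/51.18 = 165.5 µg/L.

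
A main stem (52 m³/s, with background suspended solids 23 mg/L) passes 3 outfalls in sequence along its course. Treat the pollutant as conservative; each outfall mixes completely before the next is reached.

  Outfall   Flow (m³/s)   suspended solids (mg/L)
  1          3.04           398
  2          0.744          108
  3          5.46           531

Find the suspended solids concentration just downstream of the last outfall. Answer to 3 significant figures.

Outfall 1: combined Q = 55.04 m³/s; C = (52.00·23.00 + 3.040·398.0)/55.04 = 43.71 mg/L.
Outfall 2: combined Q = 55.78 m³/s; C = (55.04·43.71 + 0.7440·108.0)/55.78 = 44.57 mg/L.
Outfall 3: combined Q = 61.24 m³/s; C = (55.78·44.57 + 5.460·531.0)/61.24 = 87.94 mg/L.

87.9 mg/L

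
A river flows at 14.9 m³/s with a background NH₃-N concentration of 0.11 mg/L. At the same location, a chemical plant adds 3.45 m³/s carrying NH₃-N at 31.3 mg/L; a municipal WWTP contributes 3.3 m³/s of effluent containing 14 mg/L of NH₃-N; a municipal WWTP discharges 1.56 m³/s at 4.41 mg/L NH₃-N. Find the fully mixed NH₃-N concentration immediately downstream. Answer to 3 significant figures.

Mass balance: C = (14.90·0.1100 + 3.450·31.30 + 3.300·14.00 + 1.560·4.410) / 23.21 = 162.7/23.21 = 7.010 mg/L.

7.01 mg/L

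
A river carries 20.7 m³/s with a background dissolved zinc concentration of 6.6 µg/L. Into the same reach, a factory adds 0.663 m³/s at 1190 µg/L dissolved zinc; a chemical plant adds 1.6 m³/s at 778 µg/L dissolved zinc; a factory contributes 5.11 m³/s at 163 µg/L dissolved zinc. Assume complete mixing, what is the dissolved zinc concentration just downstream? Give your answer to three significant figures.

Mixed concentration C = ΣQC/ΣQ = (20.70·6.600 + 0.6630·1190 + 1.600·778.0 + 5.110·163.0) / 28.07 = 3003/28.07 = 107.0 µg/L.

107 µg/L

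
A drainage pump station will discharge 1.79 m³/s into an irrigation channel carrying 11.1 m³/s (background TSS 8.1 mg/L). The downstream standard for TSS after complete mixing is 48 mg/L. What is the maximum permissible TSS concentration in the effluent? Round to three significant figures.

At the limit, (Qr·Cr + Qe·Cₑ)/(Qr + Qe) = 48:
Cₑ = (12.89·48 − 11.10·8.100) / 1.790 = 295.4 mg/L.

295 mg/L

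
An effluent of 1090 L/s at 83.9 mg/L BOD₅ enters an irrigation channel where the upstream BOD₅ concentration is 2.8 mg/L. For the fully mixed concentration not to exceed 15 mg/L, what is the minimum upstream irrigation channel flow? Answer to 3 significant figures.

Set C_mix = 15: (Q·2.800 + 1090·83.90) / (Q + 1090) = 15
→ Q = 1090·(83.90 − 15)/(15 − 2.800) = 6156 L/s.

6160 L/s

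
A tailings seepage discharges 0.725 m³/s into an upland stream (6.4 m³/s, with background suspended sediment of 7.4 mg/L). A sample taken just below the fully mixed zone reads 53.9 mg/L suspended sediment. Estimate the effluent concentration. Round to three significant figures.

Mass balance: 6.400·7.400 + 0.7250·Cₑ = 7.125·53.90
→ Cₑ = (7.125·53.90 − 6.400·7.400) / 0.7250 = 464.4 mg/L.

464 mg/L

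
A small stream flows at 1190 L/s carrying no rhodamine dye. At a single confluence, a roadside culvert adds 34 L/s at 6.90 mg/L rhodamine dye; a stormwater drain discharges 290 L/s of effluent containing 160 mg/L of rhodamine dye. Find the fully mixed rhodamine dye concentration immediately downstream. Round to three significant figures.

Conservation of mass: C = (1190·0 + 34.00·6.900 + 290.0·160.0) / 1514 = 46630/1514 = 30.80 mg/L.

30.8 mg/L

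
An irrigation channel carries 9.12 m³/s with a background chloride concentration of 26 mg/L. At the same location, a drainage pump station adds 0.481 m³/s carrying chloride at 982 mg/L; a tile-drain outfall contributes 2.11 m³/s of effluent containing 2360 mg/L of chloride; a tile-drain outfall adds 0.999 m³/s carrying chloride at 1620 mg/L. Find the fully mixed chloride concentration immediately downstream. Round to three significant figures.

Conservation of mass: C = (9.120·26.00 + 0.4810·982.0 + 2.110·2360 + 0.9990·1620) / 12.71 = 7307/12.71 = 574.9 mg/L.

575 mg/L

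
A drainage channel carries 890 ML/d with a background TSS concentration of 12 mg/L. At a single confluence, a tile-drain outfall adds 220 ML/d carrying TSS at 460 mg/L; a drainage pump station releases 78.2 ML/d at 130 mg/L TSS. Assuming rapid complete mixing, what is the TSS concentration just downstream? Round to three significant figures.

Conservation of mass: C = (890.0·12.00 + 220.0·460.0 + 78.20·130.0) / 1188 = 122000/1188 = 102.7 mg/L.

103 mg/L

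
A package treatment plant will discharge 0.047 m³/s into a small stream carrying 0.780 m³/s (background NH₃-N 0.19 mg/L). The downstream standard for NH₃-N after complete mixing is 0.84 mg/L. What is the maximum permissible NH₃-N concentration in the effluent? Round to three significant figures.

At the limit, (Qr·Cr + Qe·Cₑ)/(Qr + Qe) = 0.84:
Cₑ = (0.8270·0.84 − 0.7800·0.1900) / 0.04700 = 11.63 mg/L.

11.6 mg/L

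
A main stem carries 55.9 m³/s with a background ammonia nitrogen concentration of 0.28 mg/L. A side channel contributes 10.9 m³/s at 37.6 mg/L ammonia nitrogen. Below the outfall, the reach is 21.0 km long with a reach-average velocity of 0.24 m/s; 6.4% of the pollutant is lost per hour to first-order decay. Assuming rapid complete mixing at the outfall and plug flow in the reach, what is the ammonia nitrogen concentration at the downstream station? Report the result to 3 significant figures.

1.28 mg/L

Mass balance: C = (55.90·0.2800 + 10.90·37.60) / 66.80 = 425.5/66.80 = 6.370 mg/L.
Travel time t = 21.0·1000 / 0.24 = 87500 s = 24.31 h.
6.4%/h lost → k = −ln(1 − 0.064) = 0.06614 h⁻¹.
Applying C = C₀e^(−kt): 6.370 × 0.2004 = 1.276 mg/L.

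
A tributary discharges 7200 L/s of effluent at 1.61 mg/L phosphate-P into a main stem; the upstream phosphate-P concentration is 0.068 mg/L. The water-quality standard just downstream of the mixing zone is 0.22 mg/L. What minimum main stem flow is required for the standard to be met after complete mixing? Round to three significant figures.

65800 L/s

Set C_mix = 0.22: (Q·0.06800 + 7200·1.610) / (Q + 7200) = 0.22
→ Q = 7200·(1.610 − 0.22)/(0.22 − 0.06800) = 65840 L/s.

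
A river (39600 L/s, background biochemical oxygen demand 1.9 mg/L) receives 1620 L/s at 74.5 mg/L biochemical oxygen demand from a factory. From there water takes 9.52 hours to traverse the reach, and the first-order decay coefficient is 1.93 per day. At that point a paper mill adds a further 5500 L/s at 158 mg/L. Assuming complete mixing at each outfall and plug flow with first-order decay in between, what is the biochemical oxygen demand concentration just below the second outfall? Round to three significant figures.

20.6 mg/L

Conservation of mass: C = (39600·1.900 + 1620·74.50) / 41220 = 195900/41220 = 4.753 mg/L; combined flow 41220 L/s.
After decay, C = 4.753 × e^(−kt) = 4.753 × 0.4651 = 2.211 mg/L.
At the second outfall, C = (41220·2.211 + 5500·158.0) / (41220 + 5500) = 20.55 mg/L.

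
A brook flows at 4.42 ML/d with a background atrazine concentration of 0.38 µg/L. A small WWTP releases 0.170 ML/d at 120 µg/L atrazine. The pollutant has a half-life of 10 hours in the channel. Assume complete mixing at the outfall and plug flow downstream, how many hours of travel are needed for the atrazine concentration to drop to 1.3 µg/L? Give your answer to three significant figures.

18.9 h

Conservation of mass: C = (4.420·0.3800 + 0.1700·120.0) / 4.590 = 22.08/4.590 = 4.810 µg/L.
Half-life 10 h → k = ln 2 / 10 = 0.06931 h⁻¹ = 1.664 d⁻¹.
4.810·exp(−k·t) = 1.3 → t = ln(4.810/1.3)/k = 67950 s = 18.88 h.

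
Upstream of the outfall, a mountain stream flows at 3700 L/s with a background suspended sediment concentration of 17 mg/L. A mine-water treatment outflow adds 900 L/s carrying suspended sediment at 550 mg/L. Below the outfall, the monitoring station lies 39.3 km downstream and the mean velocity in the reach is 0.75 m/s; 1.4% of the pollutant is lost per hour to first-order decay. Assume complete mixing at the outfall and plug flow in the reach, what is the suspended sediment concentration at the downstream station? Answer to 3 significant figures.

Mixed concentration C = ΣQC/ΣQ = (3700·17.00 + 900.0·550.0) / 4600 = 557900/4600 = 121.3 mg/L.
Travel time t = 39.3·1000 / 0.75 = 52400 s = 14.56 h.
1.4%/h lost → k = −ln(1 − 0.014) = 0.01410 h⁻¹.
Decay over the reach: 121.3·exp(−kt) = 121.3·0.8145 = 98.78 mg/L.

98.8 mg/L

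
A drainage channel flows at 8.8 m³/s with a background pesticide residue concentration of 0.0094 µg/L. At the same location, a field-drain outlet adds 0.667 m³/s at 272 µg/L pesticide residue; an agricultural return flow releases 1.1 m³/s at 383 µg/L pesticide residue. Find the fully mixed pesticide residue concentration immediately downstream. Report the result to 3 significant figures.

57.0 µg/L

Mass balance: C = (8.800·0.009400 + 0.6670·272.0 + 1.100·383.0) / 10.57 = 602.8/10.57 = 57.05 µg/L.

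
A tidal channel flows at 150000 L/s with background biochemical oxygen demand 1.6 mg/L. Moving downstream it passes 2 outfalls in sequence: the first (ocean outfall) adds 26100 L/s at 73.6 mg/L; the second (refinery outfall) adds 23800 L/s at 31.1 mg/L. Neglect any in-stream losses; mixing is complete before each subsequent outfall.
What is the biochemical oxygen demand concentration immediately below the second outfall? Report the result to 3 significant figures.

Below outfall 1: Q → 176100 L/s, C = (150000·1.600 + 26100·73.60)/176100 = 12.27 mg/L.
Below outfall 2: Q → 199900 L/s, C = (176100·12.27 + 23800·31.10)/199900 = 14.51 mg/L.

14.5 mg/L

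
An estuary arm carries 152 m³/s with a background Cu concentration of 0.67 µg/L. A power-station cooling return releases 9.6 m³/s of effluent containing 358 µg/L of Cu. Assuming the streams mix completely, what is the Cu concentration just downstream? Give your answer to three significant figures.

21.9 µg/L

Mixed concentration C = ΣQC/ΣQ = (152.0·0.6700 + 9.600·358.0) / 161.6 = 3539/161.6 = 21.90 µg/L.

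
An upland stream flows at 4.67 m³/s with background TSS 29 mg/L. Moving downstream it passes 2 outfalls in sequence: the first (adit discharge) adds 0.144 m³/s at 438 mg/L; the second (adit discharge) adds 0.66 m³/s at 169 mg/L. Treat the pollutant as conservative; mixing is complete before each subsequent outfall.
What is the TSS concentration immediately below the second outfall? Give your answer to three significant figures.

56.6 mg/L

Outfall 1: combined Q = 4.814 m³/s; C = (4.670·29.00 + 0.1440·438.0)/4.814 = 41.23 mg/L.
Outfall 2: combined Q = 5.474 m³/s; C = (4.814·41.23 + 0.6600·169.0)/5.474 = 56.64 mg/L.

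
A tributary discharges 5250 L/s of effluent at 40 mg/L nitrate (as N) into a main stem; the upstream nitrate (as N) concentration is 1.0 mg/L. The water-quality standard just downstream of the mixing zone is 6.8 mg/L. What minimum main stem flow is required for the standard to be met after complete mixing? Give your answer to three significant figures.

30100 L/s

Set C_mix = 6.8: (Q·1.000 + 5250·40.00) / (Q + 5250) = 6.8
→ Q = 5250·(40.00 − 6.8)/(6.8 − 1.000) = 30050 L/s.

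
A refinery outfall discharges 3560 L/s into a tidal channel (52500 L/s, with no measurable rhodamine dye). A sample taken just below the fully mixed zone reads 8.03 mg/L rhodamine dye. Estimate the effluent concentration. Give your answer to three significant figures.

126 mg/L

Mass balance: 52500·0 + 3560·Cₑ = 56060·8.030
→ Cₑ = (56060·8.030 − 52500·0) / 3560 = 126.4 mg/L.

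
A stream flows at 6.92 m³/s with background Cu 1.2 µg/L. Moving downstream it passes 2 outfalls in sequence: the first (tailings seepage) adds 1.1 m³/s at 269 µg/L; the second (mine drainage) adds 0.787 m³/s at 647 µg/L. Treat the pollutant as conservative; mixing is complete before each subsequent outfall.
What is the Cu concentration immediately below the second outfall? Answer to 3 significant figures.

Below outfall 1: Q → 8.020 m³/s, C = (6.920·1.200 + 1.100·269.0)/8.020 = 37.93 µg/L.
Below outfall 2: Q → 8.807 m³/s, C = (8.020·37.93 + 0.7870·647.0)/8.807 = 92.36 µg/L.

92.4 µg/L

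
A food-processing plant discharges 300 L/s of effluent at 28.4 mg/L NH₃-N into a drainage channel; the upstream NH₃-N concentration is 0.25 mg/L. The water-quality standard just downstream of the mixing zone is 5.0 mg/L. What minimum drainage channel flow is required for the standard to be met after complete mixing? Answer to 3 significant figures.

Set C_mix = 5.0: (Q·0.2500 + 300.0·28.40) / (Q + 300.0) = 5.0
→ Q = 300.0·(28.40 − 5.0)/(5.0 − 0.2500) = 1478 L/s.

1480 L/s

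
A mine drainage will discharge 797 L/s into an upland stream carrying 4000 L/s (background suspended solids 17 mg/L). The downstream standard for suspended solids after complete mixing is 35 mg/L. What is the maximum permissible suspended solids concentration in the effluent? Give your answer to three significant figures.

At the limit, (Qr·Cr + Qe·Cₑ)/(Qr + Qe) = 35:
Cₑ = (4797·35 − 4000·17.00) / 797.0 = 125.3 mg/L.

125 mg/L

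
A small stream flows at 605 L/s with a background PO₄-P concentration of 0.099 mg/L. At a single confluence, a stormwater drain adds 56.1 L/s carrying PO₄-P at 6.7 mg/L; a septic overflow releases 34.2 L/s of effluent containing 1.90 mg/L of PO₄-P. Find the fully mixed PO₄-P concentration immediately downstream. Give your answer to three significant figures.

0.720 mg/L

Mixed concentration C = ΣQC/ΣQ = (605.0·0.09900 + 56.10·6.700 + 34.20·1.900) / 695.3 = 500.7/695.3 = 0.7202 mg/L.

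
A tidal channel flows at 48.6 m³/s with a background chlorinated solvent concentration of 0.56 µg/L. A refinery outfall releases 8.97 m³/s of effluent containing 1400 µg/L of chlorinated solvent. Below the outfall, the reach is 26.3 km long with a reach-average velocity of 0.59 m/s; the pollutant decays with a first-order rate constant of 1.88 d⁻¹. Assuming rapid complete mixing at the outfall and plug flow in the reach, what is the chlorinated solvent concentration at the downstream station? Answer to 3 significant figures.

Flow-weighted average: C = (48.60·0.5600 + 8.970·1400) / 57.57 = 12590/57.57 = 218.6 µg/L.
Travel time t = 26.3·1000 / 0.59 = 44580 s = 12.38 h.
Applying C = C₀e^(−kt): 218.6 × 0.3791 = 82.87 µg/L.

82.9 µg/L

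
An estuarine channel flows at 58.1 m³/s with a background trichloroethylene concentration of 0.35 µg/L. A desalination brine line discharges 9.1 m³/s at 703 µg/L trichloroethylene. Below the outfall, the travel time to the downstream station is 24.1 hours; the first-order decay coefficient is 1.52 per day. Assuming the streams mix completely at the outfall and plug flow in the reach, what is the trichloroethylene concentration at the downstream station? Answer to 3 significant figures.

After mixing, C = (58.10·0.3500 + 9.100·703.0) / 67.20 = 6418/67.20 = 95.50 µg/L.
Applying C = C₀e^(−kt): 95.50 × 0.2173 = 20.76 µg/L.

20.8 µg/L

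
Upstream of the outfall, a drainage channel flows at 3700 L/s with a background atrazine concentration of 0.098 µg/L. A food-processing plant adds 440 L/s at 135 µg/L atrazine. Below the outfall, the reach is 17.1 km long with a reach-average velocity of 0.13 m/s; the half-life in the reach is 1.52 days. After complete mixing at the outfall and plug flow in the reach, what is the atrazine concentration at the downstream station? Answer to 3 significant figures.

7.21 µg/L

Mixed concentration C = ΣQC/ΣQ = (3700·0.09800 + 440.0·135.0) / 4140 = 59760/4140 = 14.44 µg/L.
Travel time t = 17.1·1000 / 0.13 = 131500 s = 36.54 h.
Half-life 1.52 d → k = ln 2 / 1.52 = 0.4560 d⁻¹.
First-order decay: C = 14.44·exp(−k·t) = 14.44·0.4994 = 7.210 µg/L.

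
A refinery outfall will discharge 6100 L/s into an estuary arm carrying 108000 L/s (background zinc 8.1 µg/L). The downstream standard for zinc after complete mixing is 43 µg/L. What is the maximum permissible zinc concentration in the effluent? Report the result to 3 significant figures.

At the limit, (Qr·Cr + Qe·Cₑ)/(Qr + Qe) = 43:
Cₑ = (114100·43 − 108000·8.100) / 6100 = 660.9 µg/L.

661 µg/L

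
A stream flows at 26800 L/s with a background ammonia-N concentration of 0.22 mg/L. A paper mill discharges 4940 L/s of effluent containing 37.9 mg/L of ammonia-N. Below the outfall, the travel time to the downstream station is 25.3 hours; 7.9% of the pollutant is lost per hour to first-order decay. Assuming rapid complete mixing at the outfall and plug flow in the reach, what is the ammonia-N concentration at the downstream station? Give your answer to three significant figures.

Conservation of mass: C = (26800·0.2200 + 4940·37.90) / 31740 = 193100/31740 = 6.084 mg/L.
7.9%/h lost → k = −ln(1 − 0.079) = 0.08230 h⁻¹.
First-order decay: C = 6.084·exp(−k·t) = 6.084·0.1247 = 0.7586 mg/L.

0.759 mg/L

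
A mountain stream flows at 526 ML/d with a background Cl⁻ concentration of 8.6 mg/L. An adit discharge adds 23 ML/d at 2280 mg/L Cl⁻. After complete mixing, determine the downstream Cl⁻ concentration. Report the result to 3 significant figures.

104 mg/L

Mass balance: C = (526.0·8.600 + 23.00·2280) / 549.0 = 56960/549.0 = 103.8 mg/L.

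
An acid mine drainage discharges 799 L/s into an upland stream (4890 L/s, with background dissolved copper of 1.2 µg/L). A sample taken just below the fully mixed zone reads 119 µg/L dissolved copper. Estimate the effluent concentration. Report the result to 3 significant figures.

Mass balance: 4890·1.200 + 799.0·Cₑ = 5689·119.0
→ Cₑ = (5689·119.0 − 4890·1.200) / 799.0 = 840.0 µg/L.

840 µg/L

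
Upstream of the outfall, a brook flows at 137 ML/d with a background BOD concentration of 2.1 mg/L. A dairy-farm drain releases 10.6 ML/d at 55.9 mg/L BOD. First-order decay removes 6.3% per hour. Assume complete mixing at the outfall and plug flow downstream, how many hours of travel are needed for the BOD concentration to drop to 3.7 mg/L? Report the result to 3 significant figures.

7.34 h

Mass balance: C = (137.0·2.100 + 10.60·55.90) / 147.6 = 880.2/147.6 = 5.964 mg/L.
6.3%/h lost → k = −ln(1 − 0.063) = 0.06507 h⁻¹.
5.964·exp(−k·t) = 3.7 → t = ln(5.964/3.7)/k = 26410 s = 7.336 h.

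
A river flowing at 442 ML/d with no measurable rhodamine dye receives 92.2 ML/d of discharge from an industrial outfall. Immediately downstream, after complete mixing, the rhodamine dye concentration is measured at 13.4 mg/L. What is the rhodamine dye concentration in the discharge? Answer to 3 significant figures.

77.6 mg/L

Mass balance: 442.0·0 + 92.20·Cₑ = 534.2·13.40
→ Cₑ = (534.2·13.40 − 442.0·0) / 92.20 = 77.64 mg/L.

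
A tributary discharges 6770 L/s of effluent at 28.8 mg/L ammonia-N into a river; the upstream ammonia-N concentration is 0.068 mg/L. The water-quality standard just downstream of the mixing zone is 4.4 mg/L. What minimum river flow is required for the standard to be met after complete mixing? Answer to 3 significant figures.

Set C_mix = 4.4: (Q·0.06800 + 6770·28.80) / (Q + 6770) = 4.4
→ Q = 6770·(28.80 − 4.4)/(4.4 − 0.06800) = 38130 L/s.

38100 L/s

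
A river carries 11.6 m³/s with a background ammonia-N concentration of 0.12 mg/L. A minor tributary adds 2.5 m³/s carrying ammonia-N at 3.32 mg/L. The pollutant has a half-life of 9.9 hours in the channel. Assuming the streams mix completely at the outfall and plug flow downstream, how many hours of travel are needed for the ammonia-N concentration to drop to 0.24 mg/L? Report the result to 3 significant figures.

15.0 h

Flow-weighted average: C = (11.60·0.1200 + 2.500·3.320) / 14.10 = 9.692/14.10 = 0.6874 mg/L.
Half-life 9.9 h → k = ln 2 / 9.9 = 0.07001 h⁻¹ = 1.680 d⁻¹.
0.6874·exp(−k·t) = 0.24 → t = ln(0.6874/0.24)/k = 54100 s = 15.03 h.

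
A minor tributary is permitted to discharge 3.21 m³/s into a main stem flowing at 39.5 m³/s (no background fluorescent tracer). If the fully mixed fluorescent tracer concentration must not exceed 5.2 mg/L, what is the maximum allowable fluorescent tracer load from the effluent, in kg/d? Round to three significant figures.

19200 kg/d

Mass balance at the limit: 39.50·0 + 3.210·Cₑ = 42.71·5.2 → Cₑ = 69.19 mg/L.
Load = 3.210 m³/s × 69.19 g/m³ × 86 400 s/d = 19190 kg/d.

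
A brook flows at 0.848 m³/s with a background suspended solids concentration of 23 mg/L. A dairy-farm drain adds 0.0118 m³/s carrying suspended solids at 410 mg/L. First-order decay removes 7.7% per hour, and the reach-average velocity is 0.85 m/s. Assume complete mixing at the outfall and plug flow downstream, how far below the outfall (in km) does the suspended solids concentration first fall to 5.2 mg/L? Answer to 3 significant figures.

64.7 km

Conservation of mass: C = (0.8480·23.00 + 0.01180·410.0) / 0.8598 = 24.34/0.8598 = 28.31 mg/L.
7.7%/h lost → k = −ln(1 − 0.077) = 0.08013 h⁻¹.
Set 28.31·exp(−k·t) = 5.2 → t = ln(28.31/5.2)/k = 76140 s = 21.15 h.
Distance = v·t = 0.85·76140 = 64720 m = 64.72 km.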